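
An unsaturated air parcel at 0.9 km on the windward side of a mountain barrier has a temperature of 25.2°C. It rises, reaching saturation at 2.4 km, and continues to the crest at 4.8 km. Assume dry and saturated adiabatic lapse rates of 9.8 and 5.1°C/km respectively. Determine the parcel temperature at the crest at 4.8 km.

From 900 m to 2400 m (dry): cools by 9.8 × 1.5 = 14.7°C, giving 10.5°C.
From 2400 m to 4800 m (saturated): cools by 5.1 × 2.4 = 12.24°C, giving -1.74°C.

-1.74°C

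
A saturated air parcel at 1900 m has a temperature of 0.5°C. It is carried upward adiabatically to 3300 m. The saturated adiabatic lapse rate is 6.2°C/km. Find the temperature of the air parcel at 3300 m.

From 1900 m to 3300 m (saturated adiabatic): cools by 6.2 × 1.4 = 8.68°C, giving -8.18°C.

-8.18°C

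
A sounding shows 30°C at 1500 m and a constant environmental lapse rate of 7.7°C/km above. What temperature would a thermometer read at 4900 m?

1500 → 4900 m (environmental, 7.7°C/km): ΔT = -7.7 × 3.4 = -26.18°C → T = 3.82°C

3.82°C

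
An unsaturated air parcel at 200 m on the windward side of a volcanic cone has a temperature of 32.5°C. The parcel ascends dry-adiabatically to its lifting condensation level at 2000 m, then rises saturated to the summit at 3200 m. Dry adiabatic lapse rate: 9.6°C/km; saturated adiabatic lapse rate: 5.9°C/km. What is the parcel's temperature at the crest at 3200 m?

8.14°C

200–2000 m, dry: Δz = 1.8 km ⇒ ΔT = -17.28°C; T = 15.22°C
2000–3200 m, saturated: Δz = 1.2 km ⇒ ΔT = -7.08°C; T = 8.14°C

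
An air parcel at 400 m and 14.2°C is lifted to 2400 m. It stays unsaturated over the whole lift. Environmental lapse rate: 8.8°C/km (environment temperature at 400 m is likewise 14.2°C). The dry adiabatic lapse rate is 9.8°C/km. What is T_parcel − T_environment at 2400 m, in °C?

Parcel:
  Dry to 2400 m: -9.8 × 2 km = -19.6°C, so T = -5.4°C.
Environment:
  Environment to 2400 m: -8.8 × 2 km = -17.6°C, so T = -3.4°C.
T_parcel − T_env = -5.4 − (-3.4) = -2°C

-2°C (parcel cooler than environment)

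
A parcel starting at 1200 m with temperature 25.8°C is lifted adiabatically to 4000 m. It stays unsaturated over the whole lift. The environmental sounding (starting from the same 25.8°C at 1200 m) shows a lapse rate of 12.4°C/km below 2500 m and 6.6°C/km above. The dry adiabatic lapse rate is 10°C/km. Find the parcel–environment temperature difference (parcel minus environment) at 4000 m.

Parcel:
  1200–4000 m, dry: Δz = 2.8 km ⇒ ΔT = -28°C; T = -2.2°C
Environment:
  1200–2500 m, environment, lower layer: Δz = 1.3 km ⇒ ΔT = -16.12°C; T = 9.68°C
  2500–4000 m, environment, upper layer: Δz = 1.5 km ⇒ ΔT = -9.9°C; T = -0.22°C
T_parcel − T_env = -2.2 − (-0.22) = -1.98°C

-1.98°C (parcel cooler than environment)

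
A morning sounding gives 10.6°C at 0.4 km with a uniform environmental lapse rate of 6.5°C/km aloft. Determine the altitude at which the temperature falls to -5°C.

2.8 km

Height above start = (10.6 − (-5)) / 6.5 = 2.4 km
Altitude = 400 m + 2400 m = 2800 m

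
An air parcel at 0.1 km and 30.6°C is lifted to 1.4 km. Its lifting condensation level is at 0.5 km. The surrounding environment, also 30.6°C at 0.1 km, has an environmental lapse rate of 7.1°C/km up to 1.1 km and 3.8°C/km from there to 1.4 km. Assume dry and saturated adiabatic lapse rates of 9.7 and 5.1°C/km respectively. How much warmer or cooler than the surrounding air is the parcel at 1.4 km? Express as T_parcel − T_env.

-0.23°C (parcel cooler than environment)

Parcel:
  100 → 500 m (dry, 9.7°C/km): ΔT = -9.7 × 0.4 = -3.88°C → T = 26.72°C
  500 → 1400 m (saturated, 5.1°C/km): ΔT = -5.1 × 0.9 = -4.59°C → T = 22.13°C
Environment:
  100 → 1100 m (environment, lower layer, 7.1°C/km): ΔT = -7.1 × 1 = -7.1°C → T = 23.5°C
  1100 → 1400 m (environment, upper layer, 3.8°C/km): ΔT = -3.8 × 0.3 = -1.14°C → T = 22.36°C
T_parcel − T_env = 22.13 − 22.36 = -0.23°C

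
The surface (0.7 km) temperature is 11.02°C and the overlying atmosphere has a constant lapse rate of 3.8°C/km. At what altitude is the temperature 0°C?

3.6 km

Height above start = (11.02 − 0) / 3.8 = 2.9 km
Altitude = 700 m + 2900 m = 3600 m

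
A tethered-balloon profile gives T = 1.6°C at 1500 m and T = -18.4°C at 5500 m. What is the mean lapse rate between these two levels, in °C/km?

5°C/km

Γ = −ΔT/Δz = (1.6 − (-18.4)) / (5500 − 1500) m
  = 20°C / 4 km = 5°C/km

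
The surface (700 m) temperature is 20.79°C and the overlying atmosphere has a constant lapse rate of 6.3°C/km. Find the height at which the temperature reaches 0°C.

Height above start = (20.79 − 0) / 6.3 = 3.3 km
Altitude = 700 m + 3300 m = 4000 m

4000 m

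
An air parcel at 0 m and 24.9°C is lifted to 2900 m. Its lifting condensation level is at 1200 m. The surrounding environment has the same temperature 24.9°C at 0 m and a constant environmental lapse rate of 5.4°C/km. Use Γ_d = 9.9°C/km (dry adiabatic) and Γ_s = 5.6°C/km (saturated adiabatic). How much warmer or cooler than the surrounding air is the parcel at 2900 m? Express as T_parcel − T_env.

Parcel:
  0–1200 m, dry: Δz = 1.2 km ⇒ ΔT = -11.88°C; T = 13.02°C
  1200–2900 m, saturated: Δz = 1.7 km ⇒ ΔT = -9.52°C; T = 3.5°C
Environment:
  0–2900 m, environment: Δz = 2.9 km ⇒ ΔT = -15.66°C; T = 9.24°C
T_parcel − T_env = 3.5 − 9.24 = -5.74°C

-5.74°C (parcel cooler than environment)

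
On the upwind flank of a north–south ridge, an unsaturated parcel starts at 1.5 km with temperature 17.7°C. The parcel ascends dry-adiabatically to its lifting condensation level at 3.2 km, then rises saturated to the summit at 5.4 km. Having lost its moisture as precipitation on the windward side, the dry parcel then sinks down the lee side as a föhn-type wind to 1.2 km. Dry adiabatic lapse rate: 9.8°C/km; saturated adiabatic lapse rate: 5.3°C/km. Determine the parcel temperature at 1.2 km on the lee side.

Dry to 3200 m: -9.8 × 1.7 km = -16.66°C, so T = 1.04°C.
Saturated to 5400 m: -5.3 × 2.2 km = -11.66°C, so T = -10.62°C.
Dry descent to 1200 m: +9.8 × 4.2 km = +41.16°C, so T = 30.54°C.

30.54°C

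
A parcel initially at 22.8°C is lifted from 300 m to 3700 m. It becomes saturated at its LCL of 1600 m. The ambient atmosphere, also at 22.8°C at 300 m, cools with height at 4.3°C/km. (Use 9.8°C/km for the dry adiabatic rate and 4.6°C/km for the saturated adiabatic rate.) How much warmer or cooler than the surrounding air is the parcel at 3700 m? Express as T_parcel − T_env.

Parcel:
  From 300 m to 1600 m (dry): cools by 9.8 × 1.3 = 12.74°C, giving 10.06°C.
  From 1600 m to 3700 m (saturated): cools by 4.6 × 2.1 = 9.66°C, giving 0.4°C.
Environment:
  From 300 m to 3700 m (environment): cools by 4.3 × 3.4 = 14.62°C, giving 8.18°C.
T_parcel − T_env = 0.4 − 8.18 = -7.78°C

-7.78°C (parcel cooler than environment)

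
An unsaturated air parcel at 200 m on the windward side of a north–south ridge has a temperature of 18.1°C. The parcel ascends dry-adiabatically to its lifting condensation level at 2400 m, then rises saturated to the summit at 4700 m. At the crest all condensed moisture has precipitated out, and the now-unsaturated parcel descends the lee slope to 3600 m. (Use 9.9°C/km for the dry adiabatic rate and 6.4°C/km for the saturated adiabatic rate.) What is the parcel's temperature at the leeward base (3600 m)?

-7.51°C

200 → 2400 m (dry, 9.9°C/km): ΔT = -9.9 × 2.2 = -21.78°C → T = -3.68°C
2400 → 4700 m (saturated, 6.4°C/km): ΔT = -6.4 × 2.3 = -14.72°C → T = -18.4°C
4700 → 3600 m (dry descent, 9.9°C/km): ΔT = +9.9 × 1.1 = +10.89°C → T = -7.51°C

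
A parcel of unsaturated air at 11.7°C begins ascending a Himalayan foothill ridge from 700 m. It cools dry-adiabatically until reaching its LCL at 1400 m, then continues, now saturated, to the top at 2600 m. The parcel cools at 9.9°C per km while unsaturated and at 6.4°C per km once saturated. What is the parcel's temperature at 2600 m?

-2.91°C

700 → 1400 m (dry, 9.9°C/km): ΔT = -9.9 × 0.7 = -6.93°C → T = 4.77°C
1400 → 2600 m (saturated, 6.4°C/km): ΔT = -6.4 × 1.2 = -7.68°C → T = -2.91°C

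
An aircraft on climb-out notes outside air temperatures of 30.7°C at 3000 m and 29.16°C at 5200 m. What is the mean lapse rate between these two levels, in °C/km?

0.7°C/km

Γ = −ΔT/Δz = (30.7 − 29.16) / (5200 − 3000) m
  = 1.54°C / 2.2 km = 0.7°C/km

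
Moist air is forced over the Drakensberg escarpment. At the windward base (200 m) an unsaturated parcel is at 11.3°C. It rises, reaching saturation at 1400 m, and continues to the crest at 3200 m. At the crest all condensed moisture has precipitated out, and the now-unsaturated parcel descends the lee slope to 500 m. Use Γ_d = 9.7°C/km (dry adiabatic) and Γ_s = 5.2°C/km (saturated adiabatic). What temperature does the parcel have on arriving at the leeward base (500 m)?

Dry to 1400 m: -9.7 × 1.2 km = -11.64°C, so T = -0.34°C.
Saturated to 3200 m: -5.2 × 1.8 km = -9.36°C, so T = -9.7°C.
Dry descent to 500 m: +9.7 × 2.7 km = +26.19°C, so T = 16.49°C.

16.49°C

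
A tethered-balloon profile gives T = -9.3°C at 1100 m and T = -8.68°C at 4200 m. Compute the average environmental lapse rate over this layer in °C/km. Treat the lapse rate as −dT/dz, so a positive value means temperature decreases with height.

Γ = −ΔT/Δz = (-9.3 − (-8.68)) / (4200 − 1100) m
  = -0.62°C / 3.1 km = -0.2°C/km

-0.2°C/km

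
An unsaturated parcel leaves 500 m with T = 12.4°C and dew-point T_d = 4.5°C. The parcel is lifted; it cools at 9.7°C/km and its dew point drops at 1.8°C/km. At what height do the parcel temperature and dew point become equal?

T and T_d converge at 9.7 − 1.8 = 7.9°C per km
Height above start = (12.4 − 4.5) / 7.9 = 1 km
LCL altitude = 500 m + 1000 m = 1500 m

1500 m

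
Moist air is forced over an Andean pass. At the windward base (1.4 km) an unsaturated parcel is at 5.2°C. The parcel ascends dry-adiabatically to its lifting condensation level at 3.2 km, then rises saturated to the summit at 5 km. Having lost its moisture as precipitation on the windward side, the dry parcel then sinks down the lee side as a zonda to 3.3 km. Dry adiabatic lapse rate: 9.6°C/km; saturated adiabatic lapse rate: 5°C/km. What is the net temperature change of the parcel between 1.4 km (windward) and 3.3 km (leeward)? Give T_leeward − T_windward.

-9.96°C

Dry to 3200 m: -9.6 × 1.8 km = -17.28°C, so T = -12.08°C.
Saturated to 5000 m: -5 × 1.8 km = -9°C, so T = -21.08°C.
Dry descent to 3300 m: +9.6 × 1.7 km = +16.32°C, so T = -4.76°C.
Net change vs windward start: -4.76 − 5.2 = -9.96°C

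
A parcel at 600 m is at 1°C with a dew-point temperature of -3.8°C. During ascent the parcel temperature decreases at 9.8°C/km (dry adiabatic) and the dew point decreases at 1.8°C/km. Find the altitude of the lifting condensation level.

T and T_d converge at 9.8 − 1.8 = 8°C per km
Height above start = (1 − (-3.8)) / 8 = 0.6 km
LCL altitude = 600 m + 600 m = 1200 m

1200 m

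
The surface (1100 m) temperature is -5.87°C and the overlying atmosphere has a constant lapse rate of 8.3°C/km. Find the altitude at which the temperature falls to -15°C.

Height above start = (-5.87 − (-15)) / 8.3 = 1.1 km
Altitude = 1100 m + 1100 m = 2200 m

2200 m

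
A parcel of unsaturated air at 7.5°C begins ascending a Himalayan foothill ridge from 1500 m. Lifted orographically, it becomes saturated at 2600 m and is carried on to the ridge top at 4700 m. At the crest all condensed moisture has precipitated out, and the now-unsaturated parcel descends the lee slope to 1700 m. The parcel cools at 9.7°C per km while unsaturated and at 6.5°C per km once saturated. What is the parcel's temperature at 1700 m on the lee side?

From 1500 m to 2600 m (dry): cools by 9.7 × 1.1 = 10.67°C, giving -3.17°C.
From 2600 m to 4700 m (saturated): cools by 6.5 × 2.1 = 13.65°C, giving -16.82°C.
From 4700 m to 1700 m (dry descent): warms by 9.7 × 3 = 29.1°C, giving 12.28°C.

12.28°C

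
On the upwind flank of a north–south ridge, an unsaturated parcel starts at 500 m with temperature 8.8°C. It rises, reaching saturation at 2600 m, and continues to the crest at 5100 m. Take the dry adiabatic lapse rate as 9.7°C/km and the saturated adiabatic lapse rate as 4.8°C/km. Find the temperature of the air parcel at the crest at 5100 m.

-23.57°C

500 → 2600 m (dry, 9.7°C/km): ΔT = -9.7 × 2.1 = -20.37°C → T = -11.57°C
2600 → 5100 m (saturated, 4.8°C/km): ΔT = -4.8 × 2.5 = -12°C → T = -23.57°C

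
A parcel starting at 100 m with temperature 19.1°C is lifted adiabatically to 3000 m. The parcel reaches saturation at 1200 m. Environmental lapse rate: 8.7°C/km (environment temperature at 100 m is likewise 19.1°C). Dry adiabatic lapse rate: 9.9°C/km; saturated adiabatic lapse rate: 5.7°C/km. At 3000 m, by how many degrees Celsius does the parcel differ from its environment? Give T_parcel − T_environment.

+4.08°C (parcel warmer than environment)

Parcel:
  100 → 1200 m (dry, 9.9°C/km): ΔT = -9.9 × 1.1 = -10.89°C → T = 8.21°C
  1200 → 3000 m (saturated, 5.7°C/km): ΔT = -5.7 × 1.8 = -10.26°C → T = -2.05°C
Environment:
  100 → 3000 m (environment, 8.7°C/km): ΔT = -8.7 × 2.9 = -25.23°C → T = -6.13°C
T_parcel − T_env = -2.05 − (-6.13) = +4.08°C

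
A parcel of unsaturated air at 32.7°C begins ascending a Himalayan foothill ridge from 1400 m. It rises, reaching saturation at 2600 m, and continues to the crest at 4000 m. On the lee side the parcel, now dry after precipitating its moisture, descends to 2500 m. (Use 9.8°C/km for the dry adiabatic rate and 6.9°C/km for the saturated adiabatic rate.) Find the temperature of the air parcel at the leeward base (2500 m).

25.98°C

1400–2600 m, dry: Δz = 1.2 km ⇒ ΔT = -11.76°C; T = 20.94°C
2600–4000 m, saturated: Δz = 1.4 km ⇒ ΔT = -9.66°C; T = 11.28°C
4000–2500 m, dry descent: Δz = 1.5 km ⇒ ΔT = +14.7°C; T = 25.98°C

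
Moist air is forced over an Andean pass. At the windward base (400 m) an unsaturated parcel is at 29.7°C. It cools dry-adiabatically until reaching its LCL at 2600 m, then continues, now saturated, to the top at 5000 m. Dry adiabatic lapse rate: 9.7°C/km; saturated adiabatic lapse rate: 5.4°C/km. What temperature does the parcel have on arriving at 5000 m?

400 → 2600 m (dry, 9.7°C/km): ΔT = -9.7 × 2.2 = -21.34°C → T = 8.36°C
2600 → 5000 m (saturated, 5.4°C/km): ΔT = -5.4 × 2.4 = -12.96°C → T = -4.6°C

-4.6°C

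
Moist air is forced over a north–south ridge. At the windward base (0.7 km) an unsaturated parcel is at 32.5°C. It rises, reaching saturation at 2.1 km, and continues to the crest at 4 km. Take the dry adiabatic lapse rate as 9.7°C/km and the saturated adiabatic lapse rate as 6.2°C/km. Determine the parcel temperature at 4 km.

From 700 m to 2100 m (dry): cools by 9.7 × 1.4 = 13.58°C, giving 18.92°C.
From 2100 m to 4000 m (saturated): cools by 6.2 × 1.9 = 11.78°C, giving 7.14°C.

7.14°C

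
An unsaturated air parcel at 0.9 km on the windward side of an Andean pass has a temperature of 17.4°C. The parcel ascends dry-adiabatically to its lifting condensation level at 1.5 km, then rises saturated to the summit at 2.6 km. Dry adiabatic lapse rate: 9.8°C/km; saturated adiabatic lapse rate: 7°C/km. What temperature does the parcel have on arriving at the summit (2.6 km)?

Dry to 1500 m: -9.8 × 0.6 km = -5.88°C, so T = 11.52°C.
Saturated to 2600 m: -7 × 1.1 km = -7.7°C, so T = 3.82°C.

3.82°C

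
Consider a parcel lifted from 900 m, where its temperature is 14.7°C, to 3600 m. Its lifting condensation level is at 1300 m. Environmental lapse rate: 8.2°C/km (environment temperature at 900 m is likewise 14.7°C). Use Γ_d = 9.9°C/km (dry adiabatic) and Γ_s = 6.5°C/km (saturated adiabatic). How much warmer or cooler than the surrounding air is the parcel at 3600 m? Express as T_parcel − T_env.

+3.23°C (parcel warmer than environment)

Parcel:
  Dry to 1300 m: -9.9 × 0.4 km = -3.96°C, so T = 10.74°C.
  Saturated to 3600 m: -6.5 × 2.3 km = -14.95°C, so T = -4.21°C.
Environment:
  Environment to 3600 m: -8.2 × 2.7 km = -22.14°C, so T = -7.44°C.
T_parcel − T_env = -4.21 − (-7.44) = +3.23°C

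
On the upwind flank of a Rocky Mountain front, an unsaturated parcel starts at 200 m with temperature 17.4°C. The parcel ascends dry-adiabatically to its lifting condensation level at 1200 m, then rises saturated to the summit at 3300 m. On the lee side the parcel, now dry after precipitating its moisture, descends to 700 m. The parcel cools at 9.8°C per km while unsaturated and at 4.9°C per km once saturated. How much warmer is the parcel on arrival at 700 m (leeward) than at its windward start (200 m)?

+5.39°C

From 200 m to 1200 m (dry): cools by 9.8 × 1 = 9.8°C, giving 7.6°C.
From 1200 m to 3300 m (saturated): cools by 4.9 × 2.1 = 10.29°C, giving -2.69°C.
From 3300 m to 700 m (dry descent): warms by 9.8 × 2.6 = 25.48°C, giving 22.79°C.
Net change vs windward start: 22.79 − 17.4 = +5.39°C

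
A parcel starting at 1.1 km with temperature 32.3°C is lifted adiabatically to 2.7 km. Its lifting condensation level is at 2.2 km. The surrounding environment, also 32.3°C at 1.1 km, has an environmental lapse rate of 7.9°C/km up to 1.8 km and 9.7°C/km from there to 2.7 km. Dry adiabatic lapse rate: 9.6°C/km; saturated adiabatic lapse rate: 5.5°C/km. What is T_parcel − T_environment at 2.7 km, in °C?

+0.95°C (parcel warmer than environment)

Parcel:
  From 1100 m to 2200 m (dry): cools by 9.6 × 1.1 = 10.56°C, giving 21.74°C.
  From 2200 m to 2700 m (saturated): cools by 5.5 × 0.5 = 2.75°C, giving 18.99°C.
Environment:
  From 1100 m to 1800 m (environment, lower layer): cools by 7.9 × 0.7 = 5.53°C, giving 26.77°C.
  From 1800 m to 2700 m (environment, upper layer): cools by 9.7 × 0.9 = 8.73°C, giving 18.04°C.
T_parcel − T_env = 18.99 − 18.04 = +0.95°C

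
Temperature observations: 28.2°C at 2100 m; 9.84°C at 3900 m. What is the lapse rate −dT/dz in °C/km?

Γ = −ΔT/Δz = (28.2 − 9.84) / (3900 − 2100) m
  = 18.36°C / 1.8 km = 10.2°C/km

10.2°C/km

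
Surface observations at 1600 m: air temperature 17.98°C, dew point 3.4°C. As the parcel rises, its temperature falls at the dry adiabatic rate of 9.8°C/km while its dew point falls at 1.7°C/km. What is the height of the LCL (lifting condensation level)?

T and T_d converge at 9.8 − 1.7 = 8.1°C per km
Height above start = (17.98 − 3.4) / 8.1 = 1.8 km
LCL altitude = 1600 m + 1800 m = 3400 m

3400 m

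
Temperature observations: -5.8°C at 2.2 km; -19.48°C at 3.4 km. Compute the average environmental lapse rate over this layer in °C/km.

Γ = −ΔT/Δz = (-5.8 − (-19.48)) / (3400 − 2200) m
  = 13.68°C / 1.2 km = 11.4°C/km

11.4°C/km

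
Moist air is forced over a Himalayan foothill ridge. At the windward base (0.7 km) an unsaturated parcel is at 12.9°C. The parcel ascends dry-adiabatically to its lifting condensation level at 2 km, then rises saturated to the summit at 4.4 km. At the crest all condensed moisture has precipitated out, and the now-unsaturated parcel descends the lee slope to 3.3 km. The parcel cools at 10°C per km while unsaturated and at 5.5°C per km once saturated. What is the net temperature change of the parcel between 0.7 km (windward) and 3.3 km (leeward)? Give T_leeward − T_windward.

Dry to 2000 m: -10 × 1.3 km = -13°C, so T = -0.1°C.
Saturated to 4400 m: -5.5 × 2.4 km = -13.2°C, so T = -13.3°C.
Dry descent to 3300 m: +10 × 1.1 km = +11°C, so T = -2.3°C.
Net change vs windward start: -2.3 − 12.9 = -15.2°C

-15.2°C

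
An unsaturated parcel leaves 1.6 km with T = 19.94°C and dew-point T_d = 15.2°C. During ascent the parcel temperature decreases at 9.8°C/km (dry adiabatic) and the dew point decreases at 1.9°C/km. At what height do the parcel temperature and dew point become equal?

T and T_d converge at 9.8 − 1.9 = 7.9°C per km
Height above start = (19.94 − 15.2) / 7.9 = 0.6 km
LCL altitude = 1600 m + 600 m = 2200 m

2.2 km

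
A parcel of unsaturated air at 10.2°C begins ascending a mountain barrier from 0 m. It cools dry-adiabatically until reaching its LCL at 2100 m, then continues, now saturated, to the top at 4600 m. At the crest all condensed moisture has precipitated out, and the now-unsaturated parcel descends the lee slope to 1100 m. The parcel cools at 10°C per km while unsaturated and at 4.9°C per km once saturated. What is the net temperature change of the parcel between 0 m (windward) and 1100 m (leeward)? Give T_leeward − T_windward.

+1.75°C

0–2100 m, dry: Δz = 2.1 km ⇒ ΔT = -21°C; T = -10.8°C
2100–4600 m, saturated: Δz = 2.5 km ⇒ ΔT = -12.25°C; T = -23.05°C
4600–1100 m, dry descent: Δz = 3.5 km ⇒ ΔT = +35°C; T = 11.95°C
Net change vs windward start: 11.95 − 10.2 = +1.75°C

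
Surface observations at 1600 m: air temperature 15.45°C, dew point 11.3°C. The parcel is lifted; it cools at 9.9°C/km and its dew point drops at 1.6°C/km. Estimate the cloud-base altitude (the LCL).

2100 m

T and T_d converge at 9.9 − 1.6 = 8.3°C per km
Height above start = (15.45 − 11.3) / 8.3 = 0.5 km
LCL altitude = 1600 m + 500 m = 2100 m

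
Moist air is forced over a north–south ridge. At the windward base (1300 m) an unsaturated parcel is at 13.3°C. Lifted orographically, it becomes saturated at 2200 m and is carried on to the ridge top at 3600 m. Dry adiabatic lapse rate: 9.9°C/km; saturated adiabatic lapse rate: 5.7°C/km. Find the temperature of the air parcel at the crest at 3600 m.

1300 → 2200 m (dry, 9.9°C/km): ΔT = -9.9 × 0.9 = -8.91°C → T = 4.39°C
2200 → 3600 m (saturated, 5.7°C/km): ΔT = -5.7 × 1.4 = -7.98°C → T = -3.59°C

-3.59°C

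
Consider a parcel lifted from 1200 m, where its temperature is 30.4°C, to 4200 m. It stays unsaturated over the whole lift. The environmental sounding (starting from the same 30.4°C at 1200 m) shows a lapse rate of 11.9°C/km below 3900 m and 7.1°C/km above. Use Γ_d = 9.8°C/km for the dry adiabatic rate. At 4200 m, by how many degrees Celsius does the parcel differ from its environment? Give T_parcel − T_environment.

+4.86°C (parcel warmer than environment)

Parcel:
  1200 → 4200 m (dry, 9.8°C/km): ΔT = -9.8 × 3 = -29.4°C → T = 1°C
Environment:
  1200 → 3900 m (environment, lower layer, 11.9°C/km): ΔT = -11.9 × 2.7 = -32.13°C → T = -1.73°C
  3900 → 4200 m (environment, upper layer, 7.1°C/km): ΔT = -7.1 × 0.3 = -2.13°C → T = -3.86°C
T_parcel − T_env = 1 − (-3.86) = +4.86°C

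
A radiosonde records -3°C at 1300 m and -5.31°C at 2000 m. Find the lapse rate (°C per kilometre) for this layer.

Γ = −ΔT/Δz = (-3 − (-5.31)) / (2000 − 1300) m
  = 2.31°C / 0.7 km = 3.3°C/km

3.3°C/km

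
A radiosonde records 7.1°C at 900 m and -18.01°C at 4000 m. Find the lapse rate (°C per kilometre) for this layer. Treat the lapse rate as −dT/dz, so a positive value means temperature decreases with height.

Γ = −ΔT/Δz = (7.1 − (-18.01)) / (4000 − 900) m
  = 25.11°C / 3.1 km = 8.1°C/km

8.1°C/km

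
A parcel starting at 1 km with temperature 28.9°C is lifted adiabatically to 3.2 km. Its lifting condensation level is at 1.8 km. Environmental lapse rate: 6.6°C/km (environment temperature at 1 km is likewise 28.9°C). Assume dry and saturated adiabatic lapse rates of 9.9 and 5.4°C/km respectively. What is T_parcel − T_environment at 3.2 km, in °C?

Parcel:
  1000–1800 m, dry: Δz = 0.8 km ⇒ ΔT = -7.92°C; T = 20.98°C
  1800–3200 m, saturated: Δz = 1.4 km ⇒ ΔT = -7.56°C; T = 13.42°C
Environment:
  1000–3200 m, environment: Δz = 2.2 km ⇒ ΔT = -14.52°C; T = 14.38°C
T_parcel − T_env = 13.42 − 14.38 = -0.96°C

-0.96°C (parcel cooler than environment)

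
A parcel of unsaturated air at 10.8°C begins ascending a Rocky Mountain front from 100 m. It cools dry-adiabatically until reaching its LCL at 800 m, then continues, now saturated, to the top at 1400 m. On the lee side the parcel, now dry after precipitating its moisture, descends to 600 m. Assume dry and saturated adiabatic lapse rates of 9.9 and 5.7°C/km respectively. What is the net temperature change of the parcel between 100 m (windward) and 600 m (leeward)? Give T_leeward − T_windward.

-2.43°C

100–800 m, dry: Δz = 0.7 km ⇒ ΔT = -6.93°C; T = 3.87°C
800–1400 m, saturated: Δz = 0.6 km ⇒ ΔT = -3.42°C; T = 0.45°C
1400–600 m, dry descent: Δz = 0.8 km ⇒ ΔT = +7.92°C; T = 8.37°C
Net change vs windward start: 8.37 − 10.8 = -2.43°C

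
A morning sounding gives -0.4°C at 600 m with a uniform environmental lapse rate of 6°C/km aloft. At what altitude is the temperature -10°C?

2200 m

Height above start = (-0.4 − (-10)) / 6 = 1.6 km
Altitude = 600 m + 1600 m = 2200 m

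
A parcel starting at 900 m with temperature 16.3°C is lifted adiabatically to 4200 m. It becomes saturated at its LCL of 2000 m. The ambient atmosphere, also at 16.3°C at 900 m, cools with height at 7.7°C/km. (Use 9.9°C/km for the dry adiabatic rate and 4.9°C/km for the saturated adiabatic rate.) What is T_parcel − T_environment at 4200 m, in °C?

+3.74°C (parcel warmer than environment)

Parcel:
  900 → 2000 m (dry, 9.9°C/km): ΔT = -9.9 × 1.1 = -10.89°C → T = 5.41°C
  2000 → 4200 m (saturated, 4.9°C/km): ΔT = -4.9 × 2.2 = -10.78°C → T = -5.37°C
Environment:
  900 → 4200 m (environment, 7.7°C/km): ΔT = -7.7 × 3.3 = -25.41°C → T = -9.11°C
T_parcel − T_env = -5.37 − (-9.11) = +3.74°C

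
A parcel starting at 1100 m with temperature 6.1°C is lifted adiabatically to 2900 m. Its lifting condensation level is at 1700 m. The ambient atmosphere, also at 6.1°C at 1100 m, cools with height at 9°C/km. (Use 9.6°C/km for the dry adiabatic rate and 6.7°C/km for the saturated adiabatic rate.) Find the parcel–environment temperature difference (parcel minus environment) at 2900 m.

Parcel:
  1100 → 1700 m (dry, 9.6°C/km): ΔT = -9.6 × 0.6 = -5.76°C → T = 0.34°C
  1700 → 2900 m (saturated, 6.7°C/km): ΔT = -6.7 × 1.2 = -8.04°C → T = -7.7°C
Environment:
  1100 → 2900 m (environment, 9°C/km): ΔT = -9 × 1.8 = -16.2°C → T = -10.1°C
T_parcel − T_env = -7.7 − (-10.1) = +2.4°C

+2.4°C (parcel warmer than environment)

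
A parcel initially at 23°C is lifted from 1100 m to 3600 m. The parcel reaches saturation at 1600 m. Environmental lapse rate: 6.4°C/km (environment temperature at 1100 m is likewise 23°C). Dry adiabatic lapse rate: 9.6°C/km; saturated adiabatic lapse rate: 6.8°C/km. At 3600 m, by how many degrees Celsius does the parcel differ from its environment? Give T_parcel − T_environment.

-2.4°C (parcel cooler than environment)

Parcel:
  Dry to 1600 m: -9.6 × 0.5 km = -4.8°C, so T = 18.2°C.
  Saturated to 3600 m: -6.8 × 2 km = -13.6°C, so T = 4.6°C.
Environment:
  Environment to 3600 m: -6.4 × 2.5 km = -16°C, so T = 7°C.
T_parcel − T_env = 4.6 − 7 = -2.4°C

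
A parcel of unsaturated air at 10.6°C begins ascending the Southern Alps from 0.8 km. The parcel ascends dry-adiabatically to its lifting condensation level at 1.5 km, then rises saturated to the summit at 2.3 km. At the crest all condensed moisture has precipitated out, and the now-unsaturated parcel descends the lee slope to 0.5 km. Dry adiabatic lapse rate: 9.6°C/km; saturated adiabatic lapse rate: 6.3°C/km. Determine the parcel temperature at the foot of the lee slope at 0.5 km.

From 800 m to 1500 m (dry): cools by 9.6 × 0.7 = 6.72°C, giving 3.88°C.
From 1500 m to 2300 m (saturated): cools by 6.3 × 0.8 = 5.04°C, giving -1.16°C.
From 2300 m to 500 m (dry descent): warms by 9.6 × 1.8 = 17.28°C, giving 16.12°C.

16.12°C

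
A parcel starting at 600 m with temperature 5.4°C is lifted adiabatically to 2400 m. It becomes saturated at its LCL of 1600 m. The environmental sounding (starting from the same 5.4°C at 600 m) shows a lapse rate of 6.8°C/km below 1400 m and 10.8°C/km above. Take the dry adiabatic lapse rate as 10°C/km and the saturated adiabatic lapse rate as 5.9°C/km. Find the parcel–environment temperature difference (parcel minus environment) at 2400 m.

+1.52°C (parcel warmer than environment)

Parcel:
  Dry to 1600 m: -10 × 1 km = -10°C, so T = -4.6°C.
  Saturated to 2400 m: -5.9 × 0.8 km = -4.72°C, so T = -9.32°C.
Environment:
  Environment, lower layer to 1400 m: -6.8 × 0.8 km = -5.44°C, so T = -0.04°C.
  Environment, upper layer to 2400 m: -10.8 × 1 km = -10.8°C, so T = -10.84°C.
T_parcel − T_env = -9.32 − (-10.84) = +1.52°C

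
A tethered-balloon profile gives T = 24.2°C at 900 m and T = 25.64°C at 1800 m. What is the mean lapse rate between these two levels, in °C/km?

-1.6°C/km

Γ = −ΔT/Δz = (24.2 − 25.64) / (1800 − 900) m
  = -1.44°C / 0.9 km = -1.6°C/km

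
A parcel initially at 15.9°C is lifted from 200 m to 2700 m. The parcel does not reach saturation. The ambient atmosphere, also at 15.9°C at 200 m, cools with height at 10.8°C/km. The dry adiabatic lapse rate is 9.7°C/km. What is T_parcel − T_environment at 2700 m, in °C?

Parcel:
  From 200 m to 2700 m (dry): cools by 9.7 × 2.5 = 24.25°C, giving -8.35°C.
Environment:
  From 200 m to 2700 m (environment): cools by 10.8 × 2.5 = 27°C, giving -11.1°C.
T_parcel − T_env = -8.35 − (-11.1) = +2.75°C

+2.75°C (parcel warmer than environment)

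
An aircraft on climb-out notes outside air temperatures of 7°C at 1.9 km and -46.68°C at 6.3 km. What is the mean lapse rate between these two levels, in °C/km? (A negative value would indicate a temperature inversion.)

Γ = −ΔT/Δz = (7 − (-46.68)) / (6300 − 1900) m
  = 53.68°C / 4.4 km = 12.2°C/km

12.2°C/km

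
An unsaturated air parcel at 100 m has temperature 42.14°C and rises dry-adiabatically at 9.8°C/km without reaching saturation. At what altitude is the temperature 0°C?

4400 m

Height above start = (42.14 − 0) / 9.8 = 4.3 km
Altitude = 100 m + 4300 m = 4400 m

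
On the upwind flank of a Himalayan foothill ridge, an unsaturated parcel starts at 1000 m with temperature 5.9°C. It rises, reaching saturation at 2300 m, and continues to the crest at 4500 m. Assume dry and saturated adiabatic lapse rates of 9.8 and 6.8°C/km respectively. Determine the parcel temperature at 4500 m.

From 1000 m to 2300 m (dry): cools by 9.8 × 1.3 = 12.74°C, giving -6.84°C.
From 2300 m to 4500 m (saturated): cools by 6.8 × 2.2 = 14.96°C, giving -21.8°C.

-21.8°C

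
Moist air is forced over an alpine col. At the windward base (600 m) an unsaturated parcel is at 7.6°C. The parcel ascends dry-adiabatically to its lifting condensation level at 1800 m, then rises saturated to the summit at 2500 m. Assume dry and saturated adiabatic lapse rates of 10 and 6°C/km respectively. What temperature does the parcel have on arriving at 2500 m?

-8.6°C

Dry to 1800 m: -10 × 1.2 km = -12°C, so T = -4.4°C.
Saturated to 2500 m: -6 × 0.7 km = -4.2°C, so T = -8.6°C.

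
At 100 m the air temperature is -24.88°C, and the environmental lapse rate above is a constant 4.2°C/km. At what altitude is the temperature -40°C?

3700 m

Height above start = (-24.88 − (-40)) / 4.2 = 3.6 km
Altitude = 100 m + 3600 m = 3700 m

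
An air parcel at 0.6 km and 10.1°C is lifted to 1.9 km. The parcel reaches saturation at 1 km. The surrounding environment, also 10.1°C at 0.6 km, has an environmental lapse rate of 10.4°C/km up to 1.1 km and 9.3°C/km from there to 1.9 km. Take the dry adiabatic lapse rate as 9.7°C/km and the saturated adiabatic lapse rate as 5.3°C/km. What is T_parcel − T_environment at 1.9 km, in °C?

+3.99°C (parcel warmer than environment)

Parcel:
  600 → 1000 m (dry, 9.7°C/km): ΔT = -9.7 × 0.4 = -3.88°C → T = 6.22°C
  1000 → 1900 m (saturated, 5.3°C/km): ΔT = -5.3 × 0.9 = -4.77°C → T = 1.45°C
Environment:
  600 → 1100 m (environment, lower layer, 10.4°C/km): ΔT = -10.4 × 0.5 = -5.2°C → T = 4.9°C
  1100 → 1900 m (environment, upper layer, 9.3°C/km): ΔT = -9.3 × 0.8 = -7.44°C → T = -2.54°C
T_parcel − T_env = 1.45 − (-2.54) = +3.99°C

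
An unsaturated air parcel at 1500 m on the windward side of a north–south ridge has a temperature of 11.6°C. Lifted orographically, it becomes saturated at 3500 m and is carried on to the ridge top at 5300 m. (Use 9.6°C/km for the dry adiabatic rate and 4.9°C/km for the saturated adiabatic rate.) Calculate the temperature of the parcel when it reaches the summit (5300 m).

Dry to 3500 m: -9.6 × 2 km = -19.2°C, so T = -7.6°C.
Saturated to 5300 m: -4.9 × 1.8 km = -8.82°C, so T = -16.42°C.

-16.42°C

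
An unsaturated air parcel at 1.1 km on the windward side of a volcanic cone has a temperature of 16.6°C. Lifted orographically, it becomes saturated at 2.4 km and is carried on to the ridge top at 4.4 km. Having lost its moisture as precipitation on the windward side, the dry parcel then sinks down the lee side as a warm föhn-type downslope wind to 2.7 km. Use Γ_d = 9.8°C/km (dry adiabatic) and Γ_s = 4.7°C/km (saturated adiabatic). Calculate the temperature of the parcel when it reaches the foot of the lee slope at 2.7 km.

From 1100 m to 2400 m (dry): cools by 9.8 × 1.3 = 12.74°C, giving 3.86°C.
From 2400 m to 4400 m (saturated): cools by 4.7 × 2 = 9.4°C, giving -5.54°C.
From 4400 m to 2700 m (dry descent): warms by 9.8 × 1.7 = 16.66°C, giving 11.12°C.

11.12°C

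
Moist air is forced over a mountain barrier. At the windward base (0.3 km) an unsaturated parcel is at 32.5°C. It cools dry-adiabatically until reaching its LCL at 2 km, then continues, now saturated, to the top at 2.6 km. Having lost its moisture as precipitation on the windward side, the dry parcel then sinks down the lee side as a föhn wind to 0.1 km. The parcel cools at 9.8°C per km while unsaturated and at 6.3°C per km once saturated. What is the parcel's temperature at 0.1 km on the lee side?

300–2000 m, dry: Δz = 1.7 km ⇒ ΔT = -16.66°C; T = 15.84°C
2000–2600 m, saturated: Δz = 0.6 km ⇒ ΔT = -3.78°C; T = 12.06°C
2600–100 m, dry descent: Δz = 2.5 km ⇒ ΔT = +24.5°C; T = 36.56°C

36.56°C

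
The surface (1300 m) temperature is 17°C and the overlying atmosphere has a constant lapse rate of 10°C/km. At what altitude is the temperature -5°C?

Height above start = (17 − (-5)) / 10 = 2.2 km
Altitude = 1300 m + 2200 m = 3500 m

3500 m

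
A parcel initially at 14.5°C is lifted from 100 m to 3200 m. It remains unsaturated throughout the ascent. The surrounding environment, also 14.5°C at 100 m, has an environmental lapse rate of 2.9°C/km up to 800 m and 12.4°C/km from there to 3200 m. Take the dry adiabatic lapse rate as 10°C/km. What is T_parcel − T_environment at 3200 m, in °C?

+0.79°C (parcel warmer than environment)

Parcel:
  100–3200 m, dry: Δz = 3.1 km ⇒ ΔT = -31°C; T = -16.5°C
Environment:
  100–800 m, environment, lower layer: Δz = 0.7 km ⇒ ΔT = -2.03°C; T = 12.47°C
  800–3200 m, environment, upper layer: Δz = 2.4 km ⇒ ΔT = -29.76°C; T = -17.29°C
T_parcel − T_env = -16.5 − (-17.29) = +0.79°C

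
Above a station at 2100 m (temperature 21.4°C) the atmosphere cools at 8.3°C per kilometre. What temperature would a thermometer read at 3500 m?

2100 → 3500 m (environmental, 8.3°C/km): ΔT = -8.3 × 1.4 = -11.62°C → T = 9.78°C

9.78°C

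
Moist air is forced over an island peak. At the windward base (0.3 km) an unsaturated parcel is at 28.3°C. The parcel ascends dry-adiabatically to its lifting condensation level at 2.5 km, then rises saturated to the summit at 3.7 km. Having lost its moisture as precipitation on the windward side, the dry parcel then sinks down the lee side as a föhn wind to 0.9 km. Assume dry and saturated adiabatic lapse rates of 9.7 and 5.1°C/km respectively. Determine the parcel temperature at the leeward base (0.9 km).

28°C

300–2500 m, dry: Δz = 2.2 km ⇒ ΔT = -21.34°C; T = 6.96°C
2500–3700 m, saturated: Δz = 1.2 km ⇒ ΔT = -6.12°C; T = 0.84°C
3700–900 m, dry descent: Δz = 2.8 km ⇒ ΔT = +27.16°C; T = 28°C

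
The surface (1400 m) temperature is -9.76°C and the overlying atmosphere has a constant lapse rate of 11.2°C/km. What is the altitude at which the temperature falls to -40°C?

4100 m

Height above start = (-9.76 − (-40)) / 11.2 = 2.7 km
Altitude = 1400 m + 2700 m = 4100 m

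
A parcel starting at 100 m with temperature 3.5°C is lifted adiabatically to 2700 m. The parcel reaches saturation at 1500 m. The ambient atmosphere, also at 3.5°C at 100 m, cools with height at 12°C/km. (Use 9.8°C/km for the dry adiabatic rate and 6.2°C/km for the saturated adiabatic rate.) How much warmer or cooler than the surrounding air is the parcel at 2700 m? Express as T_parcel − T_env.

Parcel:
  From 100 m to 1500 m (dry): cools by 9.8 × 1.4 = 13.72°C, giving -10.22°C.
  From 1500 m to 2700 m (saturated): cools by 6.2 × 1.2 = 7.44°C, giving -17.66°C.
Environment:
  From 100 m to 2700 m (environment): cools by 12 × 2.6 = 31.2°C, giving -27.7°C.
T_parcel − T_env = -17.66 − (-27.7) = +10.04°C

+10.04°C (parcel warmer than environment)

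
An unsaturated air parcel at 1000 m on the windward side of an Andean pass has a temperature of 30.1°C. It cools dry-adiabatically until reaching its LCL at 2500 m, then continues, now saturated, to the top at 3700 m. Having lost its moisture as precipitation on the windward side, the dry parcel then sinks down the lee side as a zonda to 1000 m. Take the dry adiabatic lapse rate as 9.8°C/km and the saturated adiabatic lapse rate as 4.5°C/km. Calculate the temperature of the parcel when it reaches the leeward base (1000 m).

36.46°C

From 1000 m to 2500 m (dry): cools by 9.8 × 1.5 = 14.7°C, giving 15.4°C.
From 2500 m to 3700 m (saturated): cools by 4.5 × 1.2 = 5.4°C, giving 10°C.
From 3700 m to 1000 m (dry descent): warms by 9.8 × 2.7 = 26.46°C, giving 36.46°C.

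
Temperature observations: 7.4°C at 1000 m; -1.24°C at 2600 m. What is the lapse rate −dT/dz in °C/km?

Γ = −ΔT/Δz = (7.4 − (-1.24)) / (2600 − 1000) m
  = 8.64°C / 1.6 km = 5.4°C/km

5.4°C/km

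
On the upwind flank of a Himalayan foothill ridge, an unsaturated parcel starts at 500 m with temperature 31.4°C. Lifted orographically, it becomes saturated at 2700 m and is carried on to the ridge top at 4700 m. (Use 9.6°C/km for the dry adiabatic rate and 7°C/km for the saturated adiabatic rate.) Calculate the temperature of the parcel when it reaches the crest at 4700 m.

500–2700 m, dry: Δz = 2.2 km ⇒ ΔT = -21.12°C; T = 10.28°C
2700–4700 m, saturated: Δz = 2 km ⇒ ΔT = -14°C; T = -3.72°C

-3.72°C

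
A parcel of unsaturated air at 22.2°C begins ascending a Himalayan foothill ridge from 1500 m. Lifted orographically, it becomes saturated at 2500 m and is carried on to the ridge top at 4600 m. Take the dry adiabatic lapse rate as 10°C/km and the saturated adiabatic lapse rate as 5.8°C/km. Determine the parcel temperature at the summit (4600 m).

0.02°C

From 1500 m to 2500 m (dry): cools by 10 × 1 = 10°C, giving 12.2°C.
From 2500 m to 4600 m (saturated): cools by 5.8 × 2.1 = 12.18°C, giving 0.02°C.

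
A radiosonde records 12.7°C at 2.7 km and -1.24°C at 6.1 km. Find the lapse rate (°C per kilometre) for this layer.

Γ = −ΔT/Δz = (12.7 − (-1.24)) / (6100 − 2700) m
  = 13.94°C / 3.4 km = 4.1°C/km

4.1°C/km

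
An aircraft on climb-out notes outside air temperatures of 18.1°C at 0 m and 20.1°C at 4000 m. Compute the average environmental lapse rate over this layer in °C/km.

Γ = −ΔT/Δz = (18.1 − 20.1) / (4000 − 0) m
  = -2°C / 4 km = -0.5°C/km

-0.5°C/km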